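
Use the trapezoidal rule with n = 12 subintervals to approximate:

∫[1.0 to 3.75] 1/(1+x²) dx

f(x) = 1/(1+x²)
a = 1.0, b = 3.75, n = 12
h = (b - a)/n = 0.229167

Trapezoidal rule: (h/2)[f(x₀) + 2f(x₁) + 2f(x₂) + ... + f(xₙ)]

x_0 = 1.0000, f(x_0) = 0.500000, coefficient = 1
x_1 = 1.2292, f(x_1) = 0.398271, coefficient = 2
x_2 = 1.4583, f(x_2) = 0.319822, coefficient = 2
x_3 = 1.6875, f(x_3) = 0.259898, coefficient = 2
x_4 = 1.9167, f(x_4) = 0.213967, coefficient = 2
x_5 = 2.1458, f(x_5) = 0.178425, coefficient = 2
x_6 = 2.3750, f(x_6) = 0.150588, coefficient = 2
x_7 = 2.6042, f(x_7) = 0.128507, coefficient = 2
x_8 = 2.8333, f(x_8) = 0.110769, coefficient = 2
x_9 = 3.0625, f(x_9) = 0.096349, coefficient = 2
x_10 = 3.2917, f(x_10) = 0.084495, coefficient = 2
x_11 = 3.5208, f(x_11) = 0.074648, coefficient = 2
x_12 = 3.7500, f(x_12) = 0.066390, coefficient = 1

I ≈ (0.229167/2) × 4.597871 = 0.526839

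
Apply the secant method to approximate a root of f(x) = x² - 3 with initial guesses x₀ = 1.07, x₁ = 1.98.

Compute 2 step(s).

f(x) = x² - 3
x₀ = 1.07, x₁ = 1.98

Secant formula: x_{n+1} = x_n - f(x_n)(x_n - x_{n-1})/(f(x_n) - f(x_{n-1}))

Iteration 1:
  f(1.070000) = -1.855100
  f(1.980000) = 0.920400
  x_2 = 1.980000 - 0.920400×(1.980000 - 1.070000)/(0.920400 - (-1.855100))
       = 1.678230
Iteration 2:
  f(1.980000) = 0.920400
  f(1.678230) = -0.183546
  x_3 = 1.678230 - (-0.183546)×(1.678230 - 1.980000)/(-0.183546 - 0.920400)
       = 1.728403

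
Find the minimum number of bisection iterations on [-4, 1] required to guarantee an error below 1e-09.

We need (b-a)/2^n ≤ 1e-09
(1 - (-4))/2^n ≤ 1e-09
5/2^n ≤ 1e-09
2^n ≥ 5000000000
n ≥ log₂(5000000000) = 32.22
n ≥ 33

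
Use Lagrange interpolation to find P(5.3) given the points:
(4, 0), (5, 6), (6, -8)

Lagrange interpolation formula:
P(x) = Σ yᵢ × Lᵢ(x)
where Lᵢ(x) = Π_{j≠i} (x - xⱼ)/(xᵢ - xⱼ)

L_0(5.3) = (5.3 - 5)/(4 - 5) × (5.3 - 6)/(4 - 6) = -0.105000
L_1(5.3) = (5.3 - 4)/(5 - 4) × (5.3 - 6)/(5 - 6) = 0.910000
L_2(5.3) = (5.3 - 4)/(6 - 4) × (5.3 - 5)/(6 - 5) = 0.195000

P(5.3) = 0×L_0(5.3) + 6×L_1(5.3) + (-8)×L_2(5.3)
P(5.3) = 3.900000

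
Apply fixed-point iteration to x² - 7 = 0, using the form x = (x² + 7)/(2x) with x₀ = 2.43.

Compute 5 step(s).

Equation: x² - 7 = 0
Fixed-point form: x = (x² + 7)/(2x)
x₀ = 2.43

x_1 = g(2.430000) = 2.655329
x_2 = g(2.655329) = 2.645769
x_3 = g(2.645769) = 2.645751
x_4 = g(2.645751) = 2.645751
x_5 = g(2.645751) = 2.645751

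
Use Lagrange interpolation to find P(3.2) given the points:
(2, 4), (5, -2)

Lagrange interpolation formula:
P(x) = Σ yᵢ × Lᵢ(x)
where Lᵢ(x) = Π_{j≠i} (x - xⱼ)/(xᵢ - xⱼ)

L_0(3.2) = (3.2 - 5)/(2 - 5) = 0.600000
L_1(3.2) = (3.2 - 2)/(5 - 2) = 0.400000

P(3.2) = 4×L_0(3.2) + (-2)×L_1(3.2)
P(3.2) = 1.600000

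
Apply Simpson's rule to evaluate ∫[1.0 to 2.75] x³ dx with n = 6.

f(x) = x³
a = 1.0, b = 2.75, n = 6
h = (b - a)/n = 0.291667

Simpson's rule: (h/3)[f(x₀) + 4f(x₁) + 2f(x₂) + ... + f(xₙ)]

x_0 = 1.0000, f(x_0) = 1.000000, coefficient = 1
x_1 = 1.2917, f(x_1) = 2.155020, coefficient = 4
x_2 = 1.5833, f(x_2) = 3.969329, coefficient = 2
x_3 = 1.8750, f(x_3) = 6.591797, coefficient = 4
x_4 = 2.1667, f(x_4) = 10.171296, coefficient = 2
x_5 = 2.4583, f(x_5) = 14.856698, coefficient = 4
x_6 = 2.7500, f(x_6) = 20.796875, coefficient = 1

I ≈ (0.291667/3) × 144.492188 = 14.047852
Exact value: 14.047852
Error: 0.000000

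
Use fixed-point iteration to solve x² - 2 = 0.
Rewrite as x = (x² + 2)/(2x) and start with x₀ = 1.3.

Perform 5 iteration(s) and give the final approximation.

Equation: x² - 2 = 0
Fixed-point form: x = (x² + 2)/(2x)
x₀ = 1.3

x_1 = g(1.300000) = 1.419231
x_2 = g(1.419231) = 1.414222
x_3 = g(1.414222) = 1.414214
x_4 = g(1.414214) = 1.414214
x_5 = g(1.414214) = 1.414214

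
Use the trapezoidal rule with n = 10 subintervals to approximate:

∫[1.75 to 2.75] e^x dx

f(x) = e^x
a = 1.75, b = 2.75, n = 10
h = (b - a)/n = 0.100000

Trapezoidal rule: (h/2)[f(x₀) + 2f(x₁) + 2f(x₂) + ... + f(xₙ)]

x_0 = 1.7500, f(x_0) = 5.754603, coefficient = 1
x_1 = 1.8500, f(x_1) = 6.359820, coefficient = 2
x_2 = 1.9500, f(x_2) = 7.028688, coefficient = 2
x_3 = 2.0500, f(x_3) = 7.767901, coefficient = 2
x_4 = 2.1500, f(x_4) = 8.584858, coefficient = 2
x_5 = 2.2500, f(x_5) = 9.487736, coefficient = 2
x_6 = 2.3500, f(x_6) = 10.485570, coefficient = 2
x_7 = 2.4500, f(x_7) = 11.588347, coefficient = 2
x_8 = 2.5500, f(x_8) = 12.807104, coefficient = 2
x_9 = 2.6500, f(x_9) = 14.154039, coefficient = 2
x_10 = 2.7500, f(x_10) = 15.642632, coefficient = 1

I ≈ (0.100000/2) × 197.925357 = 9.896268
Exact value: 9.888029
Error: 0.008239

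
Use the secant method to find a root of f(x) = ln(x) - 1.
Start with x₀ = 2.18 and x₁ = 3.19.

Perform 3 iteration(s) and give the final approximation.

f(x) = ln(x) - 1
x₀ = 2.18, x₁ = 3.19

Secant formula: x_{n+1} = x_n - f(x_n)(x_n - x_{n-1})/(f(x_n) - f(x_{n-1}))

Iteration 1:
  f(2.180000) = -0.220675
  f(3.190000) = 0.160021
  x_2 = 3.190000 - 0.160021×(3.190000 - 2.180000)/(0.160021 - (-0.220675))
       = 2.765459
Iteration 2:
  f(3.190000) = 0.160021
  f(2.765459) = 0.017207
  x_3 = 2.765459 - 0.017207×(2.765459 - 3.190000)/(0.017207 - 0.160021)
       = 2.714309
Iteration 3:
  f(2.765459) = 0.017207
  f(2.714309) = -0.001463
  x_4 = 2.714309 - (-0.001463)×(2.714309 - 2.765459)/(-0.001463 - 0.017207)
       = 2.718316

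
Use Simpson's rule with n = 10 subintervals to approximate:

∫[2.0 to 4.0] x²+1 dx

f(x) = x²+1
a = 2.0, b = 4.0, n = 10
h = (b - a)/n = 0.200000

Simpson's rule: (h/3)[f(x₀) + 4f(x₁) + 2f(x₂) + ... + f(xₙ)]

x_0 = 2.0000, f(x_0) = 5.000000, coefficient = 1
x_1 = 2.2000, f(x_1) = 5.840000, coefficient = 4
x_2 = 2.4000, f(x_2) = 6.760000, coefficient = 2
x_3 = 2.6000, f(x_3) = 7.760000, coefficient = 4
x_4 = 2.8000, f(x_4) = 8.840000, coefficient = 2
x_5 = 3.0000, f(x_5) = 10.000000, coefficient = 4
x_6 = 3.2000, f(x_6) = 11.240000, coefficient = 2
x_7 = 3.4000, f(x_7) = 12.560000, coefficient = 4
x_8 = 3.6000, f(x_8) = 13.960000, coefficient = 2
x_9 = 3.8000, f(x_9) = 15.440000, coefficient = 4
x_10 = 4.0000, f(x_10) = 17.000000, coefficient = 1

I ≈ (0.200000/3) × 310.000000 = 20.666667
Exact value: 20.666667
Error: 0.000000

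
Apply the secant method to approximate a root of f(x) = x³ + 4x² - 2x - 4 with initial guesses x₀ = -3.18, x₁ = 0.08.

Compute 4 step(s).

f(x) = x³ + 4x² - 2x - 4
x₀ = -3.18, x₁ = 0.08

Secant formula: x_{n+1} = x_n - f(x_n)(x_n - x_{n-1})/(f(x_n) - f(x_{n-1}))

Iteration 1:
  f(-3.180000) = 10.652168
  f(0.080000) = -4.133888
  x_2 = 0.080000 - (-4.133888)×(0.080000 - (-3.180000))/(-4.133888 - 10.652168)
       = -0.831431
Iteration 2:
  f(0.080000) = -4.133888
  f(-0.831431) = -0.146775
  x_3 = -0.831431 - (-0.146775)×(-0.831431 - 0.080000)/(-0.146775 - (-4.133888))
       = -0.864983
Iteration 3:
  f(-0.831431) = -0.146775
  f(-0.864983) = 0.075574
  x_4 = -0.864983 - 0.075574×(-0.864983 - (-0.831431))/(0.075574 - (-0.146775))
       = -0.853579
Iteration 4:
  f(-0.864983) = 0.075574
  f(-0.853579) = -0.000366
  x_5 = -0.853579 - (-0.000366)×(-0.853579 - (-0.864983))/(-0.000366 - 0.075574)
       = -0.853634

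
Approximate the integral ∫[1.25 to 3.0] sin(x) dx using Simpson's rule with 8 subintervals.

f(x) = sin(x)
a = 1.25, b = 3.0, n = 8
h = (b - a)/n = 0.218750

Simpson's rule: (h/3)[f(x₀) + 4f(x₁) + 2f(x₂) + ... + f(xₙ)]

x_0 = 1.2500, f(x_0) = 0.948985, coefficient = 1
x_1 = 1.4688, f(x_1) = 0.994798, coefficient = 4
x_2 = 1.6875, f(x_2) = 0.993198, coefficient = 2
x_3 = 1.9062, f(x_3) = 0.944261, coefficient = 4
x_4 = 2.1250, f(x_4) = 0.850320, coefficient = 2
x_5 = 2.3438, f(x_5) = 0.715851, coefficient = 4
x_6 = 2.5625, f(x_6) = 0.547265, coefficient = 2
x_7 = 2.7812, f(x_7) = 0.352595, coefficient = 4
x_8 = 3.0000, f(x_8) = 0.141120, coefficient = 1

I ≈ (0.218750/3) × 17.901690 = 1.305332
Exact value: 1.305315
Error: 0.000017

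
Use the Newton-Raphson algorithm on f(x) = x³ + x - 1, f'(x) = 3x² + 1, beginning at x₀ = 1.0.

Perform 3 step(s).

f(x) = x³ + x - 1
f'(x) = 3x² + 1
x₀ = 1.0

Newton-Raphson formula: x_{n+1} = x_n - f(x_n)/f'(x_n)

Iteration 1:
  f(1.000000) = 1.000000
  f'(1.000000) = 4.000000
  x_1 = 1.000000 - 1.000000/4.000000 = 0.750000
Iteration 2:
  f(0.750000) = 0.171875
  f'(0.750000) = 2.687500
  x_2 = 0.750000 - 0.171875/2.687500 = 0.686047
Iteration 3:
  f(0.686047) = 0.008941
  f'(0.686047) = 2.411979
  x_3 = 0.686047 - 0.008941/2.411979 = 0.682340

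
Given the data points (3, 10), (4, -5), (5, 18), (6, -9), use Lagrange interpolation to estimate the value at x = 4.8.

Lagrange interpolation formula:
P(x) = Σ yᵢ × Lᵢ(x)
where Lᵢ(x) = Π_{j≠i} (x - xⱼ)/(xᵢ - xⱼ)

L_0(4.8) = (4.8 - 4)/(3 - 4) × (4.8 - 5)/(3 - 5) × (4.8 - 6)/(3 - 6) = -0.032000
L_1(4.8) = (4.8 - 3)/(4 - 3) × (4.8 - 5)/(4 - 5) × (4.8 - 6)/(4 - 6) = 0.216000
L_2(4.8) = (4.8 - 3)/(5 - 3) × (4.8 - 4)/(5 - 4) × (4.8 - 6)/(5 - 6) = 0.864000
L_3(4.8) = (4.8 - 3)/(6 - 3) × (4.8 - 4)/(6 - 4) × (4.8 - 5)/(6 - 5) = -0.048000

P(4.8) = 10×L_0(4.8) + (-5)×L_1(4.8) + 18×L_2(4.8) + (-9)×L_3(4.8)
P(4.8) = 14.584000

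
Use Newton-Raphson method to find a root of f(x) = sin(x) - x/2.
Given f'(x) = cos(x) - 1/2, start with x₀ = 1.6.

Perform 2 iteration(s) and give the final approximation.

f(x) = sin(x) - x/2
f'(x) = cos(x) - 1/2
x₀ = 1.6

Newton-Raphson formula: x_{n+1} = x_n - f(x_n)/f'(x_n)

Iteration 1:
  f(1.600000) = 0.199574
  f'(1.600000) = -0.529200
  x_1 = 1.600000 - 0.199574/(-0.529200) = 1.977124
Iteration 2:
  f(1.977124) = -0.069983
  f'(1.977124) = -0.895238
  x_2 = 1.977124 - (-0.069983)/(-0.895238) = 1.898951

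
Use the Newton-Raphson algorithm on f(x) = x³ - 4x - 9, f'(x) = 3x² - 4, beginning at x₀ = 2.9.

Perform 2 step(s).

f(x) = x³ - 4x - 9
f'(x) = 3x² - 4
x₀ = 2.9

Newton-Raphson formula: x_{n+1} = x_n - f(x_n)/f'(x_n)

Iteration 1:
  f(2.900000) = 3.789000
  f'(2.900000) = 21.230000
  x_1 = 2.900000 - 3.789000/21.230000 = 2.721526
Iteration 2:
  f(2.721526) = 0.271435
  f'(2.721526) = 18.220114
  x_2 = 2.721526 - 0.271435/18.220114 = 2.706629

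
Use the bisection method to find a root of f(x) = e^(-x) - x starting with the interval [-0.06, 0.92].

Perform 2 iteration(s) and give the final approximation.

f(x) = e^(-x) - x
Initial interval: [-0.06, 0.92]

Iteration 1:
  c_1 = (-0.060000 + 0.920000)/2 = 0.430000
  f(c_1) = f(0.430000) = 0.220509
  f(a) × f(c) ≥ 0, new interval: [0.430000, 0.920000]
Iteration 2:
  c_2 = (0.430000 + 0.920000)/2 = 0.675000
  f(c_2) = f(0.675000) = -0.165844
  f(a) × f(c) < 0, new interval: [0.430000, 0.675000]

After 2 iteration(s), the approximation is c_2 = 0.675000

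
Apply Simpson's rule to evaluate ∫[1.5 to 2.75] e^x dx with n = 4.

f(x) = e^x
a = 1.5, b = 2.75, n = 4
h = (b - a)/n = 0.312500

Simpson's rule: (h/3)[f(x₀) + 4f(x₁) + 2f(x₂) + ... + f(xₙ)]

x_0 = 1.5000, f(x_0) = 4.481689, coefficient = 1
x_1 = 1.8125, f(x_1) = 6.125743, coefficient = 4
x_2 = 2.1250, f(x_2) = 8.372897, coefficient = 2
x_3 = 2.4375, f(x_3) = 11.444394, coefficient = 4
x_4 = 2.7500, f(x_4) = 15.642632, coefficient = 1

I ≈ (0.312500/3) × 107.150662 = 11.161527
Exact value: 11.160943
Error: 0.000585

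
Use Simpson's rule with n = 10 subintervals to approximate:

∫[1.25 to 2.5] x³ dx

f(x) = x³
a = 1.25, b = 2.5, n = 10
h = (b - a)/n = 0.125000

Simpson's rule: (h/3)[f(x₀) + 4f(x₁) + 2f(x₂) + ... + f(xₙ)]

x_0 = 1.2500, f(x_0) = 1.953125, coefficient = 1
x_1 = 1.3750, f(x_1) = 2.599609, coefficient = 4
x_2 = 1.5000, f(x_2) = 3.375000, coefficient = 2
x_3 = 1.6250, f(x_3) = 4.291016, coefficient = 4
x_4 = 1.7500, f(x_4) = 5.359375, coefficient = 2
x_5 = 1.8750, f(x_5) = 6.591797, coefficient = 4
x_6 = 2.0000, f(x_6) = 8.000000, coefficient = 2
x_7 = 2.1250, f(x_7) = 9.595703, coefficient = 4
x_8 = 2.2500, f(x_8) = 11.390625, coefficient = 2
x_9 = 2.3750, f(x_9) = 13.396484, coefficient = 4
x_10 = 2.5000, f(x_10) = 15.625000, coefficient = 1

I ≈ (0.125000/3) × 219.726562 = 9.155273
Exact value: 9.155273
Error: 0.000000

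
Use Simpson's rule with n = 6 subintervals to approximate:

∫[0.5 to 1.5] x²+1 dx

f(x) = x²+1
a = 0.5, b = 1.5, n = 6
h = (b - a)/n = 0.166667

Simpson's rule: (h/3)[f(x₀) + 4f(x₁) + 2f(x₂) + ... + f(xₙ)]

x_0 = 0.5000, f(x_0) = 1.250000, coefficient = 1
x_1 = 0.6667, f(x_1) = 1.444444, coefficient = 4
x_2 = 0.8333, f(x_2) = 1.694444, coefficient = 2
x_3 = 1.0000, f(x_3) = 2.000000, coefficient = 4
x_4 = 1.1667, f(x_4) = 2.361111, coefficient = 2
x_5 = 1.3333, f(x_5) = 2.777778, coefficient = 4
x_6 = 1.5000, f(x_6) = 3.250000, coefficient = 1

I ≈ (0.166667/3) × 37.500000 = 2.083333
Exact value: 2.083333
Error: 0.000000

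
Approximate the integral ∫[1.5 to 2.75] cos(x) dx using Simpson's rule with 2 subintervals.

f(x) = cos(x)
a = 1.5, b = 2.75, n = 2
h = (b - a)/n = 0.625000

Simpson's rule: (h/3)[f(x₀) + 4f(x₁) + 2f(x₂) + ... + f(xₙ)]

x_0 = 1.5000, f(x_0) = 0.070737, coefficient = 1
x_1 = 2.1250, f(x_1) = -0.526266, coefficient = 4
x_2 = 2.7500, f(x_2) = -0.924302, coefficient = 1

I ≈ (0.625000/3) × -2.958631 = -0.616381
Exact value: -0.615834
Error: 0.000547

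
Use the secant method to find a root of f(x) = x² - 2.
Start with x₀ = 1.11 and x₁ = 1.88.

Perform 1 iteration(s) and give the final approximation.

f(x) = x² - 2
x₀ = 1.11, x₁ = 1.88

Secant formula: x_{n+1} = x_n - f(x_n)(x_n - x_{n-1})/(f(x_n) - f(x_{n-1}))

Iteration 1:
  f(1.110000) = -0.767900
  f(1.880000) = 1.534400
  x_2 = 1.880000 - 1.534400×(1.880000 - 1.110000)/(1.534400 - (-0.767900))
       = 1.366823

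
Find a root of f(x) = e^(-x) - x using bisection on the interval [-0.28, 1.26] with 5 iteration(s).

f(x) = e^(-x) - x
Initial interval: [-0.28, 1.26]

Iteration 1:
  c_1 = (-0.280000 + 1.260000)/2 = 0.490000
  f(c_1) = f(0.490000) = 0.122626
  f(a) × f(c) ≥ 0, new interval: [0.490000, 1.260000]
Iteration 2:
  c_2 = (0.490000 + 1.260000)/2 = 0.875000
  f(c_2) = f(0.875000) = -0.458138
  f(a) × f(c) < 0, new interval: [0.490000, 0.875000]
Iteration 3:
  c_3 = (0.490000 + 0.875000)/2 = 0.682500
  f(c_3) = f(0.682500) = -0.177148
  f(a) × f(c) < 0, new interval: [0.490000, 0.682500]
Iteration 4:
  c_4 = (0.490000 + 0.682500)/2 = 0.586250
  f(c_4) = f(0.586250) = -0.029840
  f(a) × f(c) < 0, new interval: [0.490000, 0.586250]
Iteration 5:
  c_5 = (0.490000 + 0.586250)/2 = 0.538125
  f(c_5) = f(0.538125) = 0.045717
  f(a) × f(c) ≥ 0, new interval: [0.538125, 0.586250]

After 5 iteration(s), the approximation is c_5 = 0.538125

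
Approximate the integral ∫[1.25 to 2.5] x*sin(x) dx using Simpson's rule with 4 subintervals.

f(x) = x*sin(x)
a = 1.25, b = 2.5, n = 4
h = (b - a)/n = 0.312500

Simpson's rule: (h/3)[f(x₀) + 4f(x₁) + 2f(x₂) + ... + f(xₙ)]

x_0 = 1.2500, f(x_0) = 1.186231, coefficient = 1
x_1 = 1.5625, f(x_1) = 1.562446, coefficient = 4
x_2 = 1.8750, f(x_2) = 1.788911, coefficient = 2
x_3 = 2.1875, f(x_3) = 1.784539, coefficient = 4
x_4 = 2.5000, f(x_4) = 1.496180, coefficient = 1

I ≈ (0.312500/3) × 19.648174 = 2.046685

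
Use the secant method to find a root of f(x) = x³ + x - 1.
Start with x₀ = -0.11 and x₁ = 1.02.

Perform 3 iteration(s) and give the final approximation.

f(x) = x³ + x - 1
x₀ = -0.11, x₁ = 1.02

Secant formula: x_{n+1} = x_n - f(x_n)(x_n - x_{n-1})/(f(x_n) - f(x_{n-1}))

Iteration 1:
  f(-0.110000) = -1.111331
  f(1.020000) = 1.081208
  x_2 = 1.020000 - 1.081208×(1.020000 - (-0.110000))/(1.081208 - (-1.111331))
       = 0.462762
Iteration 2:
  f(1.020000) = 1.081208
  f(0.462762) = -0.438137
  x_3 = 0.462762 - (-0.438137)×(0.462762 - 1.020000)/(-0.438137 - 1.081208)
       = 0.623454
Iteration 3:
  f(0.462762) = -0.438137
  f(0.623454) = -0.134212
  x_4 = 0.623454 - (-0.134212)×(0.623454 - 0.462762)/(-0.134212 - (-0.438137))
       = 0.694415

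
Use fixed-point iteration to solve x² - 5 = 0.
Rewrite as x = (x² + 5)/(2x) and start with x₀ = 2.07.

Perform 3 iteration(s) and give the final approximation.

Equation: x² - 5 = 0
Fixed-point form: x = (x² + 5)/(2x)
x₀ = 2.07

x_1 = g(2.070000) = 2.242729
x_2 = g(2.242729) = 2.236078
x_3 = g(2.236078) = 2.236068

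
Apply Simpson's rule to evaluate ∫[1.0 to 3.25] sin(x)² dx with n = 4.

f(x) = sin(x)²
a = 1.0, b = 3.25, n = 4
h = (b - a)/n = 0.562500

Simpson's rule: (h/3)[f(x₀) + 4f(x₁) + 2f(x₂) + ... + f(xₙ)]

x_0 = 1.0000, f(x_0) = 0.708073, coefficient = 1
x_1 = 1.5625, f(x_1) = 0.999931, coefficient = 4
x_2 = 2.1250, f(x_2) = 0.723044, coefficient = 2
x_3 = 2.6875, f(x_3) = 0.192411, coefficient = 4
x_4 = 3.2500, f(x_4) = 0.011706, coefficient = 1

I ≈ (0.562500/3) × 6.935237 = 1.300357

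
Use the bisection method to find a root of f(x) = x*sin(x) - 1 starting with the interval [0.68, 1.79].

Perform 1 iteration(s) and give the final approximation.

f(x) = x*sin(x) - 1
Initial interval: [0.68, 1.79]

Iteration 1:
  c_1 = (0.680000 + 1.790000)/2 = 1.235000
  f(c_1) = f(1.235000) = 0.166023
  f(a) × f(c) < 0, new interval: [0.680000, 1.235000]

After 1 iteration(s), the approximation is c_1 = 1.235000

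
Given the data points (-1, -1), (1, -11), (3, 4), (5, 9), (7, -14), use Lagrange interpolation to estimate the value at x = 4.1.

Lagrange interpolation formula:
P(x) = Σ yᵢ × Lᵢ(x)
where Lᵢ(x) = Π_{j≠i} (x - xⱼ)/(xᵢ - xⱼ)

L_0(4.1) = (4.1 - 1)/(-1 - 1) × (4.1 - 3)/(-1 - 3) × (4.1 - 5)/(-1 - 5) × (4.1 - 7)/(-1 - 7) = 0.023177
L_1(4.1) = (4.1 - (-1))/(1 - (-1)) × (4.1 - 3)/(1 - 3) × (4.1 - 5)/(1 - 5) × (4.1 - 7)/(1 - 7) = -0.152522
L_2(4.1) = (4.1 - (-1))/(3 - (-1)) × (4.1 - 1)/(3 - 1) × (4.1 - 5)/(3 - 5) × (4.1 - 7)/(3 - 7) = 0.644752
L_3(4.1) = (4.1 - (-1))/(5 - (-1)) × (4.1 - 1)/(5 - 1) × (4.1 - 3)/(5 - 3) × (4.1 - 7)/(5 - 7) = 0.525353
L_4(4.1) = (4.1 - (-1))/(7 - (-1)) × (4.1 - 1)/(7 - 1) × (4.1 - 3)/(7 - 3) × (4.1 - 5)/(7 - 5) = -0.040760

P(4.1) = (-1)×L_0(4.1) + (-11)×L_1(4.1) + 4×L_2(4.1) + 9×L_3(4.1) + (-14)×L_4(4.1)
P(4.1) = 9.532390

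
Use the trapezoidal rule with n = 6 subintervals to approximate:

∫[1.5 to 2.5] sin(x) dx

f(x) = sin(x)
a = 1.5, b = 2.5, n = 6
h = (b - a)/n = 0.166667

Trapezoidal rule: (h/2)[f(x₀) + 2f(x₁) + 2f(x₂) + ... + f(xₙ)]

x_0 = 1.5000, f(x_0) = 0.997495, coefficient = 1
x_1 = 1.6667, f(x_1) = 0.995408, coefficient = 2
x_2 = 1.8333, f(x_2) = 0.965735, coefficient = 2
x_3 = 2.0000, f(x_3) = 0.909297, coefficient = 2
x_4 = 2.1667, f(x_4) = 0.827660, coefficient = 2
x_5 = 2.3333, f(x_5) = 0.723086, coefficient = 2
x_6 = 2.5000, f(x_6) = 0.598472, coefficient = 1

I ≈ (0.166667/2) × 10.438340 = 0.869862
Exact value: 0.871881
Error: 0.002019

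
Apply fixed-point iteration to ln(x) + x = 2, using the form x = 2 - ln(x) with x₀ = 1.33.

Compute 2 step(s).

Equation: ln(x) + x = 2
Fixed-point form: x = 2 - ln(x)
x₀ = 1.33

x_1 = g(1.330000) = 1.714821
x_2 = g(1.714821) = 1.460691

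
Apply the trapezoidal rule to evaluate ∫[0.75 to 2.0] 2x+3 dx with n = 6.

f(x) = 2x+3
a = 0.75, b = 2.0, n = 6
h = (b - a)/n = 0.208333

Trapezoidal rule: (h/2)[f(x₀) + 2f(x₁) + 2f(x₂) + ... + f(xₙ)]

x_0 = 0.7500, f(x_0) = 4.500000, coefficient = 1
x_1 = 0.9583, f(x_1) = 4.916667, coefficient = 2
x_2 = 1.1667, f(x_2) = 5.333333, coefficient = 2
x_3 = 1.3750, f(x_3) = 5.750000, coefficient = 2
x_4 = 1.5833, f(x_4) = 6.166667, coefficient = 2
x_5 = 1.7917, f(x_5) = 6.583333, coefficient = 2
x_6 = 2.0000, f(x_6) = 7.000000, coefficient = 1

I ≈ (0.208333/2) × 69.000000 = 7.187500
Exact value: 7.187500
Error: 0.000000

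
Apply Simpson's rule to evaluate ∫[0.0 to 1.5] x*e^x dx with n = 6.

f(x) = x*e^x
a = 0.0, b = 1.5, n = 6
h = (b - a)/n = 0.250000

Simpson's rule: (h/3)[f(x₀) + 4f(x₁) + 2f(x₂) + ... + f(xₙ)]

x_0 = 0.0000, f(x_0) = 0.000000, coefficient = 1
x_1 = 0.2500, f(x_1) = 0.321006, coefficient = 4
x_2 = 0.5000, f(x_2) = 0.824361, coefficient = 2
x_3 = 0.7500, f(x_3) = 1.587750, coefficient = 4
x_4 = 1.0000, f(x_4) = 2.718282, coefficient = 2
x_5 = 1.2500, f(x_5) = 4.362929, coefficient = 4
x_6 = 1.5000, f(x_6) = 6.722534, coefficient = 1

I ≈ (0.250000/3) × 38.894559 = 3.241213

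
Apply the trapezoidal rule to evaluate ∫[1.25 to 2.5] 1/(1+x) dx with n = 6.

f(x) = 1/(1+x)
a = 1.25, b = 2.5, n = 6
h = (b - a)/n = 0.208333

Trapezoidal rule: (h/2)[f(x₀) + 2f(x₁) + 2f(x₂) + ... + f(xₙ)]

x_0 = 1.2500, f(x_0) = 0.444444, coefficient = 1
x_1 = 1.4583, f(x_1) = 0.406780, coefficient = 2
x_2 = 1.6667, f(x_2) = 0.375000, coefficient = 2
x_3 = 1.8750, f(x_3) = 0.347826, coefficient = 2
x_4 = 2.0833, f(x_4) = 0.324324, coefficient = 2
x_5 = 2.2917, f(x_5) = 0.303797, coefficient = 2
x_6 = 2.5000, f(x_6) = 0.285714, coefficient = 1

I ≈ (0.208333/2) × 4.245614 = 0.442251
Exact value: 0.441833
Error: 0.000419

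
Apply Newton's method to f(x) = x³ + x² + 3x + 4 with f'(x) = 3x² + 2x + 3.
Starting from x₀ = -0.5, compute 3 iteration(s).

f(x) = x³ + x² + 3x + 4
f'(x) = 3x² + 2x + 3
x₀ = -0.5

Newton-Raphson formula: x_{n+1} = x_n - f(x_n)/f'(x_n)

Iteration 1:
  f(-0.500000) = 2.625000
  f'(-0.500000) = 2.750000
  x_1 = -0.500000 - 2.625000/2.750000 = -1.454545
Iteration 2:
  f(-1.454545) = -1.325319
  f'(-1.454545) = 6.438017
  x_2 = -1.454545 - (-1.325319)/6.438017 = -1.248687
Iteration 3:
  f(-1.248687) = -0.133819
  f'(-1.248687) = 5.180284
  x_3 = -1.248687 - (-0.133819)/5.180284 = -1.222855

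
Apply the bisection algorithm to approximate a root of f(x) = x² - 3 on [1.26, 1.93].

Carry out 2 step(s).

f(x) = x² - 3
Initial interval: [1.26, 1.93]

Iteration 1:
  c_1 = (1.260000 + 1.930000)/2 = 1.595000
  f(c_1) = f(1.595000) = -0.455975
  f(a) × f(c) ≥ 0, new interval: [1.595000, 1.930000]
Iteration 2:
  c_2 = (1.595000 + 1.930000)/2 = 1.762500
  f(c_2) = f(1.762500) = 0.106406
  f(a) × f(c) < 0, new interval: [1.595000, 1.762500]

After 2 iteration(s), the approximation is c_2 = 1.762500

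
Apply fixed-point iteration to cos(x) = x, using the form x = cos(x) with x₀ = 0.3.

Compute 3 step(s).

Equation: cos(x) = x
Fixed-point form: x = cos(x)
x₀ = 0.3

x_1 = g(0.300000) = 0.955336
x_2 = g(0.955336) = 0.577334
x_3 = g(0.577334) = 0.837921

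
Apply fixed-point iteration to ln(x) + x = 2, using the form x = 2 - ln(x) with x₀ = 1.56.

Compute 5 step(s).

Equation: ln(x) + x = 2
Fixed-point form: x = 2 - ln(x)
x₀ = 1.56

x_1 = g(1.560000) = 1.555314
x_2 = g(1.555314) = 1.558322
x_3 = g(1.558322) = 1.556390
x_4 = g(1.556390) = 1.557631
x_5 = g(1.557631) = 1.556834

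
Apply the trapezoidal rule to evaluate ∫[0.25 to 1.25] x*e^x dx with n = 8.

f(x) = x*e^x
a = 0.25, b = 1.25, n = 8
h = (b - a)/n = 0.125000

Trapezoidal rule: (h/2)[f(x₀) + 2f(x₁) + 2f(x₂) + ... + f(xₙ)]

x_0 = 0.2500, f(x_0) = 0.321006, coefficient = 1
x_1 = 0.3750, f(x_1) = 0.545622, coefficient = 2
x_2 = 0.5000, f(x_2) = 0.824361, coefficient = 2
x_3 = 0.6250, f(x_3) = 1.167654, coefficient = 2
x_4 = 0.7500, f(x_4) = 1.587750, coefficient = 2
x_5 = 0.8750, f(x_5) = 2.099016, coefficient = 2
x_6 = 1.0000, f(x_6) = 2.718282, coefficient = 2
x_7 = 1.1250, f(x_7) = 3.465244, coefficient = 2
x_8 = 1.2500, f(x_8) = 4.362929, coefficient = 1

I ≈ (0.125000/2) × 29.499791 = 1.843737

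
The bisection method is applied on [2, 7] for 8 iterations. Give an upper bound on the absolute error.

Bisection error bound: |error| ≤ (b-a)/2^n
|error| ≤ (7 - 2)/2^8 = 5/2^8
|error| ≤ 0.0195312500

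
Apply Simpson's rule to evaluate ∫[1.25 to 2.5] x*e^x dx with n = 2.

f(x) = x*e^x
a = 1.25, b = 2.5, n = 2
h = (b - a)/n = 0.625000

Simpson's rule: (h/3)[f(x₀) + 4f(x₁) + 2f(x₂) + ... + f(xₙ)]

x_0 = 1.2500, f(x_0) = 4.362929, coefficient = 1
x_1 = 1.8750, f(x_1) = 12.226536, coefficient = 4
x_2 = 2.5000, f(x_2) = 30.456235, coefficient = 1

I ≈ (0.625000/3) × 83.725307 = 17.442772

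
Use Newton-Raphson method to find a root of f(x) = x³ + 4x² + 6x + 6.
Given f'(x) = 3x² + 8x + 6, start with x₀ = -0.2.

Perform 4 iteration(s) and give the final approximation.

f(x) = x³ + 4x² + 6x + 6
f'(x) = 3x² + 8x + 6
x₀ = -0.2

Newton-Raphson formula: x_{n+1} = x_n - f(x_n)/f'(x_n)

Iteration 1:
  f(-0.200000) = 4.952000
  f'(-0.200000) = 4.520000
  x_1 = -0.200000 - 4.952000/4.520000 = -1.295575
Iteration 2:
  f(-1.295575) = 2.765967
  f'(-1.295575) = 0.670944
  x_2 = -1.295575 - 2.765967/0.670944 = -5.418077
Iteration 3:
  f(-5.418077) = -68.136910
  f'(-5.418077) = 50.722062
  x_3 = -5.418077 - (-68.136910)/50.722062 = -4.074738
Iteration 4:
  f(-4.074738) = -19.689349
  f'(-4.074738) = 23.212572
  x_4 = -4.074738 - (-19.689349)/23.212572 = -3.226519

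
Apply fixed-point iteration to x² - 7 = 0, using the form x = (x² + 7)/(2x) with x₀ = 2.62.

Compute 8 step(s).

Equation: x² - 7 = 0
Fixed-point form: x = (x² + 7)/(2x)
x₀ = 2.62

x_1 = g(2.620000) = 2.645878
x_2 = g(2.645878) = 2.645751
x_3 = g(2.645751) = 2.645751
x_4 = g(2.645751) = 2.645751
x_5 = g(2.645751) = 2.645751
x_6 = g(2.645751) = 2.645751
x_7 = g(2.645751) = 2.645751
x_8 = g(2.645751) = 2.645751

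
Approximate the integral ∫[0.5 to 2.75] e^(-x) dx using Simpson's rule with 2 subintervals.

f(x) = e^(-x)
a = 0.5, b = 2.75, n = 2
h = (b - a)/n = 1.125000

Simpson's rule: (h/3)[f(x₀) + 4f(x₁) + 2f(x₂) + ... + f(xₙ)]

x_0 = 0.5000, f(x_0) = 0.606531, coefficient = 1
x_1 = 1.6250, f(x_1) = 0.196912, coefficient = 4
x_2 = 2.7500, f(x_2) = 0.063928, coefficient = 1

I ≈ (1.125000/3) × 1.458105 = 0.546789
Exact value: 0.542603
Error: 0.004187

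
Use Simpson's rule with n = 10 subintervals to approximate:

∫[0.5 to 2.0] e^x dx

f(x) = e^x
a = 0.5, b = 2.0, n = 10
h = (b - a)/n = 0.150000

Simpson's rule: (h/3)[f(x₀) + 4f(x₁) + 2f(x₂) + ... + f(xₙ)]

x_0 = 0.5000, f(x_0) = 1.648721, coefficient = 1
x_1 = 0.6500, f(x_1) = 1.915541, coefficient = 4
x_2 = 0.8000, f(x_2) = 2.225541, coefficient = 2
x_3 = 0.9500, f(x_3) = 2.585710, coefficient = 4
x_4 = 1.1000, f(x_4) = 3.004166, coefficient = 2
x_5 = 1.2500, f(x_5) = 3.490343, coefficient = 4
x_6 = 1.4000, f(x_6) = 4.055200, coefficient = 2
x_7 = 1.5500, f(x_7) = 4.711470, coefficient = 4
x_8 = 1.7000, f(x_8) = 5.473947, coefficient = 2
x_9 = 1.8500, f(x_9) = 6.359820, coefficient = 4
x_10 = 2.0000, f(x_10) = 7.389056, coefficient = 1

I ≈ (0.150000/3) × 114.807019 = 5.740351
Exact value: 5.740335
Error: 0.000016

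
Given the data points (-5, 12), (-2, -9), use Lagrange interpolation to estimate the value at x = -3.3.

Lagrange interpolation formula:
P(x) = Σ yᵢ × Lᵢ(x)
where Lᵢ(x) = Π_{j≠i} (x - xⱼ)/(xᵢ - xⱼ)

L_0(-3.3) = (-3.3 - (-2))/(-5 - (-2)) = 0.433333
L_1(-3.3) = (-3.3 - (-5))/(-2 - (-5)) = 0.566667

P(-3.3) = 12×L_0(-3.3) + (-9)×L_1(-3.3)
P(-3.3) = 0.100000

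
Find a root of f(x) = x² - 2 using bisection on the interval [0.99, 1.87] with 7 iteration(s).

f(x) = x² - 2
Initial interval: [0.99, 1.87]

Iteration 1:
  c_1 = (0.990000 + 1.870000)/2 = 1.430000
  f(c_1) = f(1.430000) = 0.044900
  f(a) × f(c) < 0, new interval: [0.990000, 1.430000]
Iteration 2:
  c_2 = (0.990000 + 1.430000)/2 = 1.210000
  f(c_2) = f(1.210000) = -0.535900
  f(a) × f(c) ≥ 0, new interval: [1.210000, 1.430000]
Iteration 3:
  c_3 = (1.210000 + 1.430000)/2 = 1.320000
  f(c_3) = f(1.320000) = -0.257600
  f(a) × f(c) ≥ 0, new interval: [1.320000, 1.430000]
Iteration 4:
  c_4 = (1.320000 + 1.430000)/2 = 1.375000
  f(c_4) = f(1.375000) = -0.109375
  f(a) × f(c) ≥ 0, new interval: [1.375000, 1.430000]
Iteration 5:
  c_5 = (1.375000 + 1.430000)/2 = 1.402500
  f(c_5) = f(1.402500) = -0.032994
  f(a) × f(c) ≥ 0, new interval: [1.402500, 1.430000]
Iteration 6:
  c_6 = (1.402500 + 1.430000)/2 = 1.416250
  f(c_6) = f(1.416250) = 0.005764
  f(a) × f(c) < 0, new interval: [1.402500, 1.416250]
Iteration 7:
  c_7 = (1.402500 + 1.416250)/2 = 1.409375
  f(c_7) = f(1.409375) = -0.013662
  f(a) × f(c) ≥ 0, new interval: [1.409375, 1.416250]

After 7 iteration(s), the approximation is c_7 = 1.409375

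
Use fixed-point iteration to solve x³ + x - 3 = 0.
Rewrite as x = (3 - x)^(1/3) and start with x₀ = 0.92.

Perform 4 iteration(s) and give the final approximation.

Equation: x³ + x - 3 = 0
Fixed-point form: x = (3 - x)^(1/3)
x₀ = 0.92

x_1 = g(0.920000) = 1.276501
x_2 = g(1.276501) = 1.198957
x_3 = g(1.198957) = 1.216675
x_4 = g(1.216675) = 1.212672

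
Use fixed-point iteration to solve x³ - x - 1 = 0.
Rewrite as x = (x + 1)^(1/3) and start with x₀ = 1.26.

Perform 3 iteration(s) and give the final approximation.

Equation: x³ - x - 1 = 0
Fixed-point form: x = (x + 1)^(1/3)
x₀ = 1.26

x_1 = g(1.260000) = 1.312309
x_2 = g(1.312309) = 1.322357
x_3 = g(1.322357) = 1.324269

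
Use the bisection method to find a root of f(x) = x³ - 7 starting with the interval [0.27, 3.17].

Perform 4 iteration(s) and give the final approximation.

f(x) = x³ - 7
Initial interval: [0.27, 3.17]

Iteration 1:
  c_1 = (0.270000 + 3.170000)/2 = 1.720000
  f(c_1) = f(1.720000) = -1.911552
  f(a) × f(c) ≥ 0, new interval: [1.720000, 3.170000]
Iteration 2:
  c_2 = (1.720000 + 3.170000)/2 = 2.445000
  f(c_2) = f(2.445000) = 7.616271
  f(a) × f(c) < 0, new interval: [1.720000, 2.445000]
Iteration 3:
  c_3 = (1.720000 + 2.445000)/2 = 2.082500
  f(c_3) = f(2.082500) = 2.031399
  f(a) × f(c) < 0, new interval: [1.720000, 2.082500]
Iteration 4:
  c_4 = (1.720000 + 2.082500)/2 = 1.901250
  f(c_4) = f(1.901250) = -0.127454
  f(a) × f(c) ≥ 0, new interval: [1.901250, 2.082500]

After 4 iteration(s), the approximation is c_4 = 1.901250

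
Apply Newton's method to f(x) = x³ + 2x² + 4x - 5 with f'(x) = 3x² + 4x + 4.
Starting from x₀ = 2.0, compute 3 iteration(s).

f(x) = x³ + 2x² + 4x - 5
f'(x) = 3x² + 4x + 4
x₀ = 2.0

Newton-Raphson formula: x_{n+1} = x_n - f(x_n)/f'(x_n)

Iteration 1:
  f(2.000000) = 19.000000
  f'(2.000000) = 24.000000
  x_1 = 2.000000 - 19.000000/24.000000 = 1.208333
Iteration 2:
  f(1.208333) = 4.517723
  f'(1.208333) = 13.213542
  x_2 = 1.208333 - 4.517723/13.213542 = 0.866432
Iteration 3:
  f(0.866432) = 0.617575
  f'(0.866432) = 9.717845
  x_3 = 0.866432 - 0.617575/9.717845 = 0.802882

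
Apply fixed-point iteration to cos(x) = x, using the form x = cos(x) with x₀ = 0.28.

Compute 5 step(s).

Equation: cos(x) = x
Fixed-point form: x = cos(x)
x₀ = 0.28

x_1 = g(0.280000) = 0.961055
x_2 = g(0.961055) = 0.572655
x_3 = g(0.572655) = 0.840465
x_4 = g(0.840465) = 0.667116
x_5 = g(0.667116) = 0.785609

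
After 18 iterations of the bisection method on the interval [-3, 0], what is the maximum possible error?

Bisection error bound: |error| ≤ (b-a)/2^n
|error| ≤ (0 - (-3))/2^18 = 3/2^18
|error| ≤ 0.0000114441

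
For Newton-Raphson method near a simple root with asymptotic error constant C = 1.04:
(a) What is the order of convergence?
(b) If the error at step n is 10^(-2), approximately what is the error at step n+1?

(a) Newton-Raphson has quadratic (order 2) convergence near simple roots.
    This means |e_{n+1}| ≈ C|e_n|².

(b) With |e_n| = 10^(-2) and C = 1.04:
    |e_{n+1}| ≈ 1.04 × (10^(-2))² = 1.04 × 10^(-4)

(a) 2 (quadratic); (b) |e_{n+1}| ≈ 1.040e-04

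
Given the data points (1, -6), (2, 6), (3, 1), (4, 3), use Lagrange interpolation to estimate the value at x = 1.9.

Lagrange interpolation formula:
P(x) = Σ yᵢ × Lᵢ(x)
where Lᵢ(x) = Π_{j≠i} (x - xⱼ)/(xᵢ - xⱼ)

L_0(1.9) = (1.9 - 2)/(1 - 2) × (1.9 - 3)/(1 - 3) × (1.9 - 4)/(1 - 4) = 0.038500
L_1(1.9) = (1.9 - 1)/(2 - 1) × (1.9 - 3)/(2 - 3) × (1.9 - 4)/(2 - 4) = 1.039500
L_2(1.9) = (1.9 - 1)/(3 - 1) × (1.9 - 2)/(3 - 2) × (1.9 - 4)/(3 - 4) = -0.094500
L_3(1.9) = (1.9 - 1)/(4 - 1) × (1.9 - 2)/(4 - 2) × (1.9 - 3)/(4 - 3) = 0.016500

P(1.9) = (-6)×L_0(1.9) + 6×L_1(1.9) + 1×L_2(1.9) + 3×L_3(1.9)
P(1.9) = 5.961000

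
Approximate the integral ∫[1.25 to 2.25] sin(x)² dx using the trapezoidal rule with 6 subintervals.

f(x) = sin(x)²
a = 1.25, b = 2.25, n = 6
h = (b - a)/n = 0.166667

Trapezoidal rule: (h/2)[f(x₀) + 2f(x₁) + 2f(x₂) + ... + f(xₙ)]

x_0 = 1.2500, f(x_0) = 0.900572, coefficient = 1
x_1 = 1.4167, f(x_1) = 0.976432, coefficient = 2
x_2 = 1.5833, f(x_2) = 0.999843, coefficient = 2
x_3 = 1.7500, f(x_3) = 0.968228, coefficient = 2
x_4 = 1.9167, f(x_4) = 0.885068, coefficient = 2
x_5 = 2.0833, f(x_5) = 0.759518, coefficient = 2
x_6 = 2.2500, f(x_6) = 0.605398, coefficient = 1

I ≈ (0.166667/2) × 10.684148 = 0.890346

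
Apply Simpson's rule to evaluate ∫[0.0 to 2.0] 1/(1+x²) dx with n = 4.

f(x) = 1/(1+x²)
a = 0.0, b = 2.0, n = 4
h = (b - a)/n = 0.500000

Simpson's rule: (h/3)[f(x₀) + 4f(x₁) + 2f(x₂) + ... + f(xₙ)]

x_0 = 0.0000, f(x_0) = 1.000000, coefficient = 1
x_1 = 0.5000, f(x_1) = 0.800000, coefficient = 4
x_2 = 1.0000, f(x_2) = 0.500000, coefficient = 2
x_3 = 1.5000, f(x_3) = 0.307692, coefficient = 4
x_4 = 2.0000, f(x_4) = 0.200000, coefficient = 1

I ≈ (0.500000/3) × 6.630769 = 1.105128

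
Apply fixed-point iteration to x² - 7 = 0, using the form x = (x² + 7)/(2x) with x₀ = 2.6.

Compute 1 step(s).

Equation: x² - 7 = 0
Fixed-point form: x = (x² + 7)/(2x)
x₀ = 2.6

x_1 = g(2.600000) = 2.646154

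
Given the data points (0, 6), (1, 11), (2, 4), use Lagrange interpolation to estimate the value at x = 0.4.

Lagrange interpolation formula:
P(x) = Σ yᵢ × Lᵢ(x)
where Lᵢ(x) = Π_{j≠i} (x - xⱼ)/(xᵢ - xⱼ)

L_0(0.4) = (0.4 - 1)/(0 - 1) × (0.4 - 2)/(0 - 2) = 0.480000
L_1(0.4) = (0.4 - 0)/(1 - 0) × (0.4 - 2)/(1 - 2) = 0.640000
L_2(0.4) = (0.4 - 0)/(2 - 0) × (0.4 - 1)/(2 - 1) = -0.120000

P(0.4) = 6×L_0(0.4) + 11×L_1(0.4) + 4×L_2(0.4)
P(0.4) = 9.440000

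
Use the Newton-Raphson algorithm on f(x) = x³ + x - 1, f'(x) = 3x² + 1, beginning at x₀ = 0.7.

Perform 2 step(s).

f(x) = x³ + x - 1
f'(x) = 3x² + 1
x₀ = 0.7

Newton-Raphson formula: x_{n+1} = x_n - f(x_n)/f'(x_n)

Iteration 1:
  f(0.700000) = 0.043000
  f'(0.700000) = 2.470000
  x_1 = 0.700000 - 0.043000/2.470000 = 0.682591
Iteration 2:
  f(0.682591) = 0.000631
  f'(0.682591) = 2.397792
  x_2 = 0.682591 - 0.000631/2.397792 = 0.682328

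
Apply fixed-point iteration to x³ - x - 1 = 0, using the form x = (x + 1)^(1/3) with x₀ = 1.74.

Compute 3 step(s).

Equation: x³ - x - 1 = 0
Fixed-point form: x = (x + 1)^(1/3)
x₀ = 1.74

x_1 = g(1.740000) = 1.399319
x_2 = g(1.399319) = 1.338739
x_3 = g(1.338739) = 1.327376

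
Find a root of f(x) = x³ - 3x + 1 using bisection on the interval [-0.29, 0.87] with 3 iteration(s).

f(x) = x³ - 3x + 1
Initial interval: [-0.29, 0.87]

Iteration 1:
  c_1 = (-0.290000 + 0.870000)/2 = 0.290000
  f(c_1) = f(0.290000) = 0.154389
  f(a) × f(c) ≥ 0, new interval: [0.290000, 0.870000]
Iteration 2:
  c_2 = (0.290000 + 0.870000)/2 = 0.580000
  f(c_2) = f(0.580000) = -0.544888
  f(a) × f(c) < 0, new interval: [0.290000, 0.580000]
Iteration 3:
  c_3 = (0.290000 + 0.580000)/2 = 0.435000
  f(c_3) = f(0.435000) = -0.222687
  f(a) × f(c) < 0, new interval: [0.290000, 0.435000]

After 3 iteration(s), the approximation is c_3 = 0.435000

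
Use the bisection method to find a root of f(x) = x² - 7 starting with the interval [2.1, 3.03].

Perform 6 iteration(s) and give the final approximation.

f(x) = x² - 7
Initial interval: [2.1, 3.03]

Iteration 1:
  c_1 = (2.100000 + 3.030000)/2 = 2.565000
  f(c_1) = f(2.565000) = -0.420775
  f(a) × f(c) ≥ 0, new interval: [2.565000, 3.030000]
Iteration 2:
  c_2 = (2.565000 + 3.030000)/2 = 2.797500
  f(c_2) = f(2.797500) = 0.826006
  f(a) × f(c) < 0, new interval: [2.565000, 2.797500]
Iteration 3:
  c_3 = (2.565000 + 2.797500)/2 = 2.681250
  f(c_3) = f(2.681250) = 0.189102
  f(a) × f(c) < 0, new interval: [2.565000, 2.681250]
Iteration 4:
  c_4 = (2.565000 + 2.681250)/2 = 2.623125
  f(c_4) = f(2.623125) = -0.119215
  f(a) × f(c) ≥ 0, new interval: [2.623125, 2.681250]
Iteration 5:
  c_5 = (2.623125 + 2.681250)/2 = 2.652188
  f(c_5) = f(2.652188) = 0.034099
  f(a) × f(c) < 0, new interval: [2.623125, 2.652188]
Iteration 6:
  c_6 = (2.623125 + 2.652188)/2 = 2.637656
  f(c_6) = f(2.637656) = -0.042770
  f(a) × f(c) ≥ 0, new interval: [2.637656, 2.652188]

After 6 iteration(s), the approximation is c_6 = 2.637656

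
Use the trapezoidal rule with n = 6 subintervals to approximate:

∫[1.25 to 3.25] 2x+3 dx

f(x) = 2x+3
a = 1.25, b = 3.25, n = 6
h = (b - a)/n = 0.333333

Trapezoidal rule: (h/2)[f(x₀) + 2f(x₁) + 2f(x₂) + ... + f(xₙ)]

x_0 = 1.2500, f(x_0) = 5.500000, coefficient = 1
x_1 = 1.5833, f(x_1) = 6.166667, coefficient = 2
x_2 = 1.9167, f(x_2) = 6.833333, coefficient = 2
x_3 = 2.2500, f(x_3) = 7.500000, coefficient = 2
x_4 = 2.5833, f(x_4) = 8.166667, coefficient = 2
x_5 = 2.9167, f(x_5) = 8.833333, coefficient = 2
x_6 = 3.2500, f(x_6) = 9.500000, coefficient = 1

I ≈ (0.333333/2) × 90.000000 = 15.000000
Exact value: 15.000000
Error: 0.000000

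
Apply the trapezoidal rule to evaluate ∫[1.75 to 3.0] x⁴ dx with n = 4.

f(x) = x⁴
a = 1.75, b = 3.0, n = 4
h = (b - a)/n = 0.312500

Trapezoidal rule: (h/2)[f(x₀) + 2f(x₁) + 2f(x₂) + ... + f(xₙ)]

x_0 = 1.7500, f(x_0) = 9.378906, coefficient = 1
x_1 = 2.0625, f(x_1) = 18.095718, coefficient = 2
x_2 = 2.3750, f(x_2) = 31.816650, coefficient = 2
x_3 = 2.6875, f(x_3) = 52.166763, coefficient = 2
x_4 = 3.0000, f(x_4) = 81.000000, coefficient = 1

I ≈ (0.312500/2) × 294.537170 = 46.021433
Exact value: 45.317383
Error: 0.704050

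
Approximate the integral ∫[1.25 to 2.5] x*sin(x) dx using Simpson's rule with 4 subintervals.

f(x) = x*sin(x)
a = 1.25, b = 2.5, n = 4
h = (b - a)/n = 0.312500

Simpson's rule: (h/3)[f(x₀) + 4f(x₁) + 2f(x₂) + ... + f(xₙ)]

x_0 = 1.2500, f(x_0) = 1.186231, coefficient = 1
x_1 = 1.5625, f(x_1) = 1.562446, coefficient = 4
x_2 = 1.8750, f(x_2) = 1.788911, coefficient = 2
x_3 = 2.1875, f(x_3) = 1.784539, coefficient = 4
x_4 = 2.5000, f(x_4) = 1.496180, coefficient = 1

I ≈ (0.312500/3) × 19.648174 = 2.046685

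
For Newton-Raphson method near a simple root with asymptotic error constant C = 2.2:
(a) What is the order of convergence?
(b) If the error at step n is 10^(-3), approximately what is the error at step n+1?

(a) Newton-Raphson has quadratic (order 2) convergence near simple roots.
    This means |e_{n+1}| ≈ C|e_n|².

(b) With |e_n| = 10^(-3) and C = 2.2:
    |e_{n+1}| ≈ 2.2 × (10^(-3))² = 2.2 × 10^(-6)

(a) 2 (quadratic); (b) |e_{n+1}| ≈ 2.200e-06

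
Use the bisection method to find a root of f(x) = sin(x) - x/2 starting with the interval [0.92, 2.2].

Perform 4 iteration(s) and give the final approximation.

f(x) = sin(x) - x/2
Initial interval: [0.92, 2.2]

Iteration 1:
  c_1 = (0.920000 + 2.200000)/2 = 1.560000
  f(c_1) = f(1.560000) = 0.219942
  f(a) × f(c) ≥ 0, new interval: [1.560000, 2.200000]
Iteration 2:
  c_2 = (1.560000 + 2.200000)/2 = 1.880000
  f(c_2) = f(1.880000) = 0.012576
  f(a) × f(c) ≥ 0, new interval: [1.880000, 2.200000]
Iteration 3:
  c_3 = (1.880000 + 2.200000)/2 = 2.040000
  f(c_3) = f(2.040000) = -0.128071
  f(a) × f(c) < 0, new interval: [1.880000, 2.040000]
Iteration 4:
  c_4 = (1.880000 + 2.040000)/2 = 1.960000
  f(c_4) = f(1.960000) = -0.054788
  f(a) × f(c) < 0, new interval: [1.880000, 1.960000]

After 4 iteration(s), the approximation is c_4 = 1.960000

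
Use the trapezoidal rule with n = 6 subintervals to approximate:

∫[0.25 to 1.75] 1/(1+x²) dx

f(x) = 1/(1+x²)
a = 0.25, b = 1.75, n = 6
h = (b - a)/n = 0.250000

Trapezoidal rule: (h/2)[f(x₀) + 2f(x₁) + 2f(x₂) + ... + f(xₙ)]

x_0 = 0.2500, f(x_0) = 0.941176, coefficient = 1
x_1 = 0.5000, f(x_1) = 0.800000, coefficient = 2
x_2 = 0.7500, f(x_2) = 0.640000, coefficient = 2
x_3 = 1.0000, f(x_3) = 0.500000, coefficient = 2
x_4 = 1.2500, f(x_4) = 0.390244, coefficient = 2
x_5 = 1.5000, f(x_5) = 0.307692, coefficient = 2
x_6 = 1.7500, f(x_6) = 0.246154, coefficient = 1

I ≈ (0.250000/2) × 6.463203 = 0.807900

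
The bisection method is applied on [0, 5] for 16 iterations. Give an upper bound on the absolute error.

Bisection error bound: |error| ≤ (b-a)/2^n
|error| ≤ (5 - 0)/2^16 = 5/2^16
|error| ≤ 0.0000762939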